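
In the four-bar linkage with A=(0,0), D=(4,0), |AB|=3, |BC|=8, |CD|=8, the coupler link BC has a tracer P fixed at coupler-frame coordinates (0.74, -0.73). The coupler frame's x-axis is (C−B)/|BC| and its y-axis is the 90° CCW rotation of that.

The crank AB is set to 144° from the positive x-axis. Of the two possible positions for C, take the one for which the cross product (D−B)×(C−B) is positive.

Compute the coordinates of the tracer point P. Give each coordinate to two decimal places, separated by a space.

-1.39 1.86

A=(0,0), D=(4.00,0)
B = A + 3.00·(cos144°, sin144°) = (-2.4271, 1.7634)
|BD| = 6.6646
circle(B,8.00) ∩ circle(D,8.00): a=3.3323, h=7.2730
  candidates: C₊=(2.7108,7.8954) cross=48.471; C₋=(-1.1379,-6.1321) cross=-48.471
  mode + wants cross > 0 → take C=(2.7108,7.8954) (cross=48.471)
ex = (C−B)/|BC| = (0.6422,0.7665); ey = (-0.7665,0.6422)
P = B + 0.74·ex + -0.73·ey = (-1.3922,1.8617)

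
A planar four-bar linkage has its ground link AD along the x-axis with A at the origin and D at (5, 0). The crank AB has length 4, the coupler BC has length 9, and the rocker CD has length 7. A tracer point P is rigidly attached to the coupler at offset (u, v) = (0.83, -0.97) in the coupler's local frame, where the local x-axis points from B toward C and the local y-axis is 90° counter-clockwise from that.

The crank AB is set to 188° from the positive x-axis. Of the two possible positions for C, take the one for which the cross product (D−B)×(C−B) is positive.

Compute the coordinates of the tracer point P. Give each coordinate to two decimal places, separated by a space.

A=(0,0), D=(5.00,0)
B = A + 4.00·(cos188°, sin188°) = (-3.9611, -0.5567)
|BD| = 8.9783
circle(B,9.00) ∩ circle(D,7.00): a=6.2712, h=6.4554
  candidates: C₊=(1.8978,6.2751) cross=57.958; C₋=(2.6984,-6.6108) cross=-57.958
  mode + wants cross > 0 → take C=(1.8978,6.2751) (cross=57.958)
ex = (C−B)/|BC| = (0.6510,0.7591); ey = (-0.7591,0.6510)
P = B + 0.83·ex + -0.97·ey = (-2.6844,-0.5581)

-2.68 -0.56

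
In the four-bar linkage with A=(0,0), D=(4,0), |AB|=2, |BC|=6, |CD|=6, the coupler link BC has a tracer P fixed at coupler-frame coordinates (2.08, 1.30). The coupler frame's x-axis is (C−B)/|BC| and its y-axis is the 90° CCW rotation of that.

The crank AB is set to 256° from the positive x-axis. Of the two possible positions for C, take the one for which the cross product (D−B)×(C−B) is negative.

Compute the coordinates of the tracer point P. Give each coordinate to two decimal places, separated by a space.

A=(0,0), D=(4.00,0)
B = A + 2.00·(cos256°, sin256°) = (-0.4838, -1.9406)
|BD| = 4.8858
circle(B,6.00) ∩ circle(D,6.00): a=2.4429, h=5.4802
  candidates: C₊=(-0.4186,4.0591) cross=26.775; C₋=(3.9348,-5.9996) cross=-26.775
  mode - wants cross < 0 → take C=(3.9348,-5.9996) (cross=-26.775)
ex = (C−B)/|BC| = (0.7364,-0.6765); ey = (0.6765,0.7364)
P = B + 2.08·ex + 1.30·ey = (1.9274,-2.3904)

1.93 -2.39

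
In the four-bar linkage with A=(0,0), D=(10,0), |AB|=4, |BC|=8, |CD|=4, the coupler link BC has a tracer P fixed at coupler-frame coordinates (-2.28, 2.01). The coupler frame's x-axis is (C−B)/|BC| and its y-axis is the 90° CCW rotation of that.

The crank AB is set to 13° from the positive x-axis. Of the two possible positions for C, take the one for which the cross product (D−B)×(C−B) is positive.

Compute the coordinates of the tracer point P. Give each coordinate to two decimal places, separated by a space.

A=(0,0), D=(10.00,0)
B = A + 4.00·(cos13°, sin13°) = (3.8975, 0.8998)
|BD| = 6.1685
circle(B,8.00) ∩ circle(D,4.00): a=6.9750, h=3.9179
  candidates: C₊=(11.3694,3.7583) cross=24.167; C₋=(10.2264,-3.9936) cross=-24.167
  mode + wants cross > 0 → take C=(11.3694,3.7583) (cross=24.167)
ex = (C−B)/|BC| = (0.9340,0.3573); ey = (-0.3573,0.9340)
P = B + -2.28·ex + 2.01·ey = (1.0498,1.9624)

1.05 1.96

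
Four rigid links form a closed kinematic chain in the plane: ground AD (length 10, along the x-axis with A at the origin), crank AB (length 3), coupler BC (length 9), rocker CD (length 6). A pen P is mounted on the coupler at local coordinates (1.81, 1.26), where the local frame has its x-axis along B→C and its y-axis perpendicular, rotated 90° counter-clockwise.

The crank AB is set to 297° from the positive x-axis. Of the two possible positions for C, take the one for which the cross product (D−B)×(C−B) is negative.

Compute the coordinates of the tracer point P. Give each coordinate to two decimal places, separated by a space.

3.51 -2.17

A=(0,0), D=(10.00,0)
B = A + 3.00·(cos297°, sin297°) = (1.3620, -2.6730)
|BD| = 9.0422
circle(B,9.00) ∩ circle(D,6.00): a=7.0094, h=5.6452
  candidates: C₊=(6.3893,4.7920) cross=51.045; C₋=(9.7269,-5.9938) cross=-51.045
  mode - wants cross < 0 → take C=(9.7269,-5.9938) (cross=-51.045)
ex = (C−B)/|BC| = (0.9294,-0.3690); ey = (0.3690,0.9294)
P = B + 1.81·ex + 1.26·ey = (3.5092,-2.1698)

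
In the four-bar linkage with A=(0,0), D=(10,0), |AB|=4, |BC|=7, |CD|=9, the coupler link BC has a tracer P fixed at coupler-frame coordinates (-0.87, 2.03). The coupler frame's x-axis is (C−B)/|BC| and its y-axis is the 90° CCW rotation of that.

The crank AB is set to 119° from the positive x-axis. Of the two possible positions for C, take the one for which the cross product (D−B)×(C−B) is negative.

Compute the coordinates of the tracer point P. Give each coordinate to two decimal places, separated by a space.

A=(0,0), D=(10.00,0)
B = A + 4.00·(cos119°, sin119°) = (-1.9392, 3.4985)
|BD| = 12.4413
circle(B,7.00) ∩ circle(D,9.00): a=4.9346, h=4.9649
  candidates: C₊=(4.1923,6.8754) cross=61.769; C₋=(1.4001,-2.6537) cross=-61.769
  mode - wants cross < 0 → take C=(1.4001,-2.6537) (cross=-61.769)
ex = (C−B)/|BC| = (0.4770,-0.8789); ey = (0.8789,0.4770)
P = B + -0.87·ex + 2.03·ey = (-0.5702,5.2315)

-0.57 5.23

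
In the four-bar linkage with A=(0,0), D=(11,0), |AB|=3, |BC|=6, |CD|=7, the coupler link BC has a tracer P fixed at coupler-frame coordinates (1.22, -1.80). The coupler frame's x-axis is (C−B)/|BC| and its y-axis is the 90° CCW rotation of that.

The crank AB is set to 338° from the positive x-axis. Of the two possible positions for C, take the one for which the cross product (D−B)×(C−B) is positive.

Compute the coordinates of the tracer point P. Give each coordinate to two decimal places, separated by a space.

A=(0,0), D=(11.00,0)
B = A + 3.00·(cos338°, sin338°) = (2.7816, -1.1238)
|BD| = 8.2949
circle(B,6.00) ∩ circle(D,7.00): a=3.3639, h=4.9683
  candidates: C₊=(5.4413,4.2545) cross=41.212; C₋=(6.7875,-5.5906) cross=-41.212
  mode + wants cross > 0 → take C=(5.4413,4.2545) (cross=41.212)
ex = (C−B)/|BC| = (0.4433,0.8964); ey = (-0.8964,0.4433)
P = B + 1.22·ex + -1.80·ey = (4.9358,-0.8281)

4.94 -0.83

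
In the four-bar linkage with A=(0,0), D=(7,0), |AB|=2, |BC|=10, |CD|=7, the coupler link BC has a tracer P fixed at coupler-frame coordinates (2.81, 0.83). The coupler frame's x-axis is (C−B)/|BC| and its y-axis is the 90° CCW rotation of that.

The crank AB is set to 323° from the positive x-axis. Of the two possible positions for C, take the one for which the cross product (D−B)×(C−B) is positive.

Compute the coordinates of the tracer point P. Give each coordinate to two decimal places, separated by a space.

A=(0,0), D=(7.00,0)
B = A + 2.00·(cos323°, sin323°) = (1.5973, -1.2036)
|BD| = 5.5352
circle(B,10.00) ∩ circle(D,7.00): a=7.3745, h=6.7540
  candidates: C₊=(7.3266,6.9924) cross=37.385; C₋=(10.2640,-6.1925) cross=-37.385
  mode + wants cross > 0 → take C=(7.3266,6.9924) (cross=37.385)
ex = (C−B)/|BC| = (0.5729,0.8196); ey = (-0.8196,0.5729)
P = B + 2.81·ex + 0.83·ey = (2.5270,1.5750)

2.53 1.57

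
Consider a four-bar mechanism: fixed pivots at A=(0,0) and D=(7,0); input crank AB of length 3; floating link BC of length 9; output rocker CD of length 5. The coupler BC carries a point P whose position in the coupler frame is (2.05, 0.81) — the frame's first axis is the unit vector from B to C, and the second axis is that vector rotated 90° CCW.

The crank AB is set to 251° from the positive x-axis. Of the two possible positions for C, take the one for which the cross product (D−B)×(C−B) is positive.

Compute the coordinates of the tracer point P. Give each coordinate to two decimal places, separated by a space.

-0.38 -0.72

A=(0,0), D=(7.00,0)
B = A + 3.00·(cos251°, sin251°) = (-0.9767, -2.8366)
|BD| = 8.4660
circle(B,9.00) ∩ circle(D,5.00): a=7.5404, h=4.9136
  candidates: C₊=(4.4815,4.3194) cross=41.598; C₋=(7.7741,-4.9397) cross=-41.598
  mode + wants cross > 0 → take C=(4.4815,4.3194) (cross=41.598)
ex = (C−B)/|BC| = (0.6065,0.7951); ey = (-0.7951,0.6065)
P = B + 2.05·ex + 0.81·ey = (-0.3775,-0.7153)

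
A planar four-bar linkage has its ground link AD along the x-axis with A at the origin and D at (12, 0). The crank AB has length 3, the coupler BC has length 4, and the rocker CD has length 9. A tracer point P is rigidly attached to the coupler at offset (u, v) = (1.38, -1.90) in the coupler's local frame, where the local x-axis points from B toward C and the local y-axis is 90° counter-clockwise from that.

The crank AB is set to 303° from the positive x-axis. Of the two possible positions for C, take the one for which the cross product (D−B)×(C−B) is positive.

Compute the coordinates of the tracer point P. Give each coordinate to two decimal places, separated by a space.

3.90 -1.92

A=(0,0), D=(12.00,0)
B = A + 3.00·(cos303°, sin303°) = (1.6339, -2.5160)
|BD| = 10.6671
circle(B,4.00) ∩ circle(D,9.00): a=2.2868, h=3.2819
  candidates: C₊=(3.0821,1.2126) cross=35.008; C₋=(4.6302,-5.1659) cross=-35.008
  mode + wants cross > 0 → take C=(3.0821,1.2126) (cross=35.008)
ex = (C−B)/|BC| = (0.3620,0.9322); ey = (-0.9322,0.3620)
P = B + 1.38·ex + -1.90·ey = (3.9046,-1.9175)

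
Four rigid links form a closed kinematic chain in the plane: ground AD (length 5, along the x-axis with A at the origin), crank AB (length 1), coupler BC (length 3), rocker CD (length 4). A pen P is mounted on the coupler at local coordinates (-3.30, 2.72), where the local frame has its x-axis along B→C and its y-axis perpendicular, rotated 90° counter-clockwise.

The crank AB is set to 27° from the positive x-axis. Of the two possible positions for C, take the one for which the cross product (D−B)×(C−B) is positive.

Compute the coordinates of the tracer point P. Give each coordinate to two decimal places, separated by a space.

A=(0,0), D=(5.00,0)
B = A + 1.00·(cos27°, sin27°) = (0.8910, 0.4540)
|BD| = 4.1340
circle(B,3.00) ∩ circle(D,4.00): a=1.2204, h=2.7406
  candidates: C₊=(2.4050,3.0440) cross=11.330; C₋=(1.8030,-2.4040) cross=-11.330
  mode + wants cross > 0 → take C=(2.4050,3.0440) (cross=11.330)
ex = (C−B)/|BC| = (0.5046,0.8633); ey = (-0.8633,0.5046)
P = B + -3.30·ex + 2.72·ey = (-3.1226,-1.0223)

-3.12 -1.02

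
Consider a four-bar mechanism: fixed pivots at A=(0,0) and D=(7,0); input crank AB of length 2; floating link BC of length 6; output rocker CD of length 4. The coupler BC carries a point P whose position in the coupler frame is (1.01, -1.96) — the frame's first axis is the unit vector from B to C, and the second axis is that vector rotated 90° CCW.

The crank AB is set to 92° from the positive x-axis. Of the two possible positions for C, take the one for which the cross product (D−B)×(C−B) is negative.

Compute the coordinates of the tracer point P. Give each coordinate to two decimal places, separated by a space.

A=(0,0), D=(7.00,0)
B = A + 2.00·(cos92°, sin92°) = (-0.0698, 1.9988)
|BD| = 7.3469
circle(B,6.00) ∩ circle(D,4.00): a=5.0346, h=3.2639
  candidates: C₊=(5.6628,3.7699) cross=23.980; C₋=(3.8869,-2.5117) cross=-23.980
  mode - wants cross < 0 → take C=(3.8869,-2.5117) (cross=-23.980)
ex = (C−B)/|BC| = (0.6595,-0.7517); ey = (0.7517,0.6595)
P = B + 1.01·ex + -1.96·ey = (-0.8772,-0.0530)

-0.88 -0.05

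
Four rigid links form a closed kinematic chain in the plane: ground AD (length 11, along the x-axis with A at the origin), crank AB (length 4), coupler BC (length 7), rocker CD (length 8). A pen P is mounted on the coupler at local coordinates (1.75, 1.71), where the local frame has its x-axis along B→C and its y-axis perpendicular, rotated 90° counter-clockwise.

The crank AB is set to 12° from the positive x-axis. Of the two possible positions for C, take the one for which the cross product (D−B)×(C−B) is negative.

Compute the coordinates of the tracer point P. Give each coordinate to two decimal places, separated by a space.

A=(0,0), D=(11.00,0)
B = A + 4.00·(cos12°, sin12°) = (3.9126, 0.8316)
|BD| = 7.1360
circle(B,7.00) ∩ circle(D,8.00): a=2.5170, h=6.5318
  candidates: C₊=(7.1737,7.0256) cross=46.611; C₋=(5.6512,-5.9490) cross=-46.611
  mode - wants cross < 0 → take C=(5.6512,-5.9490) (cross=-46.611)
ex = (C−B)/|BC| = (0.2484,-0.9687); ey = (0.9687,0.2484)
P = B + 1.75·ex + 1.71·ey = (6.0037,-0.4388)

6.00 -0.44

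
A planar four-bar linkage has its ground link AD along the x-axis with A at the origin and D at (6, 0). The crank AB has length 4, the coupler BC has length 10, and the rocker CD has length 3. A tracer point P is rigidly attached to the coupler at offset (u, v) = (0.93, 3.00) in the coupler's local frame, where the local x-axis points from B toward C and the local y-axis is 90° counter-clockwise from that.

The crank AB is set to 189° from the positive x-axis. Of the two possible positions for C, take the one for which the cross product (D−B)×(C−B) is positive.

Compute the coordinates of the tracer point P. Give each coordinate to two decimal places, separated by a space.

-4.15 2.51

A=(0,0), D=(6.00,0)
B = A + 4.00·(cos189°, sin189°) = (-3.9508, -0.6257)
|BD| = 9.9704
circle(B,10.00) ∩ circle(D,3.00): a=9.5487, h=2.9702
  candidates: C₊=(5.3927,2.9379) cross=29.614; C₋=(5.7655,-2.9908) cross=-29.614
  mode + wants cross > 0 → take C=(5.3927,2.9379) (cross=29.614)
ex = (C−B)/|BC| = (0.9343,0.3564); ey = (-0.3564,0.9343)
P = B + 0.93·ex + 3.00·ey = (-4.1509,2.5087)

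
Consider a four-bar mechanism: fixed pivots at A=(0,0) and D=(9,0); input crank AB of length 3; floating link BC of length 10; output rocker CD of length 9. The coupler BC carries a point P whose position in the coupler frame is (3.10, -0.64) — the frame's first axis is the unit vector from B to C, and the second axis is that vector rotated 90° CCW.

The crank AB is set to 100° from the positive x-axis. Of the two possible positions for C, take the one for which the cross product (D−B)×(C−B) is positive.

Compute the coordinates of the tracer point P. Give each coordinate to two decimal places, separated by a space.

A=(0,0), D=(9.00,0)
B = A + 3.00·(cos100°, sin100°) = (-0.5209, 2.9544)
|BD| = 9.9688
circle(B,10.00) ∩ circle(D,9.00): a=5.9374, h=8.0466
  candidates: C₊=(7.5344,8.8799) cross=80.215; C₋=(2.7649,-6.4903) cross=-80.215
  mode + wants cross > 0 → take C=(7.5344,8.8799) (cross=80.215)
ex = (C−B)/|BC| = (0.8055,0.5925); ey = (-0.5925,0.8055)
P = B + 3.10·ex + -0.64·ey = (2.3555,4.2758)

2.36 4.28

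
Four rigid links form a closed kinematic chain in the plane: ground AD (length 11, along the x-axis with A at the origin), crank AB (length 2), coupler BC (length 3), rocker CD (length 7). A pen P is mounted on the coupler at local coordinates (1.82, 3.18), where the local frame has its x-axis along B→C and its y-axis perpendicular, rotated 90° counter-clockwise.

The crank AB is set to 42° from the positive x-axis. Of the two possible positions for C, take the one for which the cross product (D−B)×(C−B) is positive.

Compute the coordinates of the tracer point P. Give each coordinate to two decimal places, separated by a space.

2.31 4.91

A=(0,0), D=(11.00,0)
B = A + 2.00·(cos42°, sin42°) = (1.4863, 1.3383)
|BD| = 9.6074
circle(B,3.00) ∩ circle(D,7.00): a=2.7220, h=1.2613
  candidates: C₊=(4.3574,2.2081) cross=12.118; C₋=(4.0060,-0.2899) cross=-12.118
  mode + wants cross > 0 → take C=(4.3574,2.2081) (cross=12.118)
ex = (C−B)/|BC| = (0.9570,0.2900); ey = (-0.2900,0.9570)
P = B + 1.82·ex + 3.18·ey = (2.3060,4.9094)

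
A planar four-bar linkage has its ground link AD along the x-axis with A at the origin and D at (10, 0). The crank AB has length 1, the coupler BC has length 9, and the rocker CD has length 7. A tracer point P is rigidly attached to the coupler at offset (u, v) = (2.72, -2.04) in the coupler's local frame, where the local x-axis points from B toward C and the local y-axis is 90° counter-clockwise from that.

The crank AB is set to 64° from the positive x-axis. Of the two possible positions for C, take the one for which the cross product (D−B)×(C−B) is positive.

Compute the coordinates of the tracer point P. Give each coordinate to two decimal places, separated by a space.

A=(0,0), D=(10.00,0)
B = A + 1.00·(cos64°, sin64°) = (0.4384, 0.8988)
|BD| = 9.6038
circle(B,9.00) ∩ circle(D,7.00): a=6.4679, h=6.2583
  candidates: C₊=(7.4636,6.5243) cross=60.103; C₋=(6.2922,-5.9373) cross=-60.103
  mode + wants cross > 0 → take C=(7.4636,6.5243) (cross=60.103)
ex = (C−B)/|BC| = (0.7806,0.6251); ey = (-0.6251,0.7806)
P = B + 2.72·ex + -2.04·ey = (3.8367,1.0066)

3.84 1.01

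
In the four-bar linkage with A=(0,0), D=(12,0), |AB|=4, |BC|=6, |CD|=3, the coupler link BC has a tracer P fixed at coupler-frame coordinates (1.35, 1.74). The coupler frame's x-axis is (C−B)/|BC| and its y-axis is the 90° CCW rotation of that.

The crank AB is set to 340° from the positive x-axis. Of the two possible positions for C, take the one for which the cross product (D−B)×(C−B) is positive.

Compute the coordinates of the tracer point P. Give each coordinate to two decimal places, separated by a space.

A=(0,0), D=(12.00,0)
B = A + 4.00·(cos340°, sin340°) = (3.7588, -1.3681)
|BD| = 8.3540
circle(B,6.00) ∩ circle(D,3.00): a=5.7930, h=1.5624
  candidates: C₊=(9.2177,1.1219) cross=13.053; C₋=(9.7294,-1.9607) cross=-13.053
  mode + wants cross > 0 → take C=(9.2177,1.1219) (cross=13.053)
ex = (C−B)/|BC| = (0.9098,0.4150); ey = (-0.4150,0.9098)
P = B + 1.35·ex + 1.74·ey = (4.2649,0.7753)

4.26 0.78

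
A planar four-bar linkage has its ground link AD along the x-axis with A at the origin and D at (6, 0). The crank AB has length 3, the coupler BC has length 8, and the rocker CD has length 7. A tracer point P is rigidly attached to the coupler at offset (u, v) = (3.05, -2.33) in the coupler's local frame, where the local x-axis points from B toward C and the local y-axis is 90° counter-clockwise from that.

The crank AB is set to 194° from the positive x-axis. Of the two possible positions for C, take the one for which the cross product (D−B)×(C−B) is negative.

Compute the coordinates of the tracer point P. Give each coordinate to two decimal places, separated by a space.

-2.32 -4.52

A=(0,0), D=(6.00,0)
B = A + 3.00·(cos194°, sin194°) = (-2.9109, -0.7258)
|BD| = 8.9404
circle(B,8.00) ∩ circle(D,7.00): a=5.3091, h=5.9844
  candidates: C₊=(1.8949,5.6699) cross=53.503; C₋=(2.8665,-6.2595) cross=-53.503
  mode - wants cross < 0 → take C=(2.8665,-6.2595) (cross=-53.503)
ex = (C−B)/|BC| = (0.7222,-0.6917); ey = (0.6917,0.7222)
P = B + 3.05·ex + -2.33·ey = (-2.3200,-4.5182)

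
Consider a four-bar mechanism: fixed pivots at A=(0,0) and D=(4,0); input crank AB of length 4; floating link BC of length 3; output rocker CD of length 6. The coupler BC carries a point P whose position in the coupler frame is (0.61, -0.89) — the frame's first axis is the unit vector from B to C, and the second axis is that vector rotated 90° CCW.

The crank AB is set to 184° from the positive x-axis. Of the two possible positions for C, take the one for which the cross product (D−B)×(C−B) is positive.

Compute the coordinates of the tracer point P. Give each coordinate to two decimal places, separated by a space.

-2.94 -0.54

A=(0,0), D=(4.00,0)
B = A + 4.00·(cos184°, sin184°) = (-3.9903, -0.2790)
|BD| = 7.9951
circle(B,3.00) ∩ circle(D,6.00): a=2.3090, h=1.9153
  candidates: C₊=(-1.7495,1.7157) cross=15.313; C₋=(-1.6158,-2.1126) cross=-15.313
  mode + wants cross > 0 → take C=(-1.7495,1.7157) (cross=15.313)
ex = (C−B)/|BC| = (0.7469,0.6649); ey = (-0.6649,0.7469)
P = B + 0.61·ex + -0.89·ey = (-2.9429,-0.5382)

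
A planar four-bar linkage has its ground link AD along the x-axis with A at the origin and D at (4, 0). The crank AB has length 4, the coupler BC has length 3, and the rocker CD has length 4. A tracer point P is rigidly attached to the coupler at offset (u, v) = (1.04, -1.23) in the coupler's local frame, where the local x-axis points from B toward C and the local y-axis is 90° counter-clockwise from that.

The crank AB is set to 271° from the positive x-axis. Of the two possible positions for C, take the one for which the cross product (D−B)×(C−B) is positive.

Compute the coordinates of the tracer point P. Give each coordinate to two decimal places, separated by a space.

A=(0,0), D=(4.00,0)
B = A + 4.00·(cos271°, sin271°) = (0.0698, -3.9994)
|BD| = 5.6073
circle(B,3.00) ∩ circle(D,4.00): a=2.1794, h=2.0616
  candidates: C₊=(0.1270,-0.9999) cross=11.560; C₋=(3.0678,-3.8899) cross=-11.560
  mode + wants cross > 0 → take C=(0.1270,-0.9999) (cross=11.560)
ex = (C−B)/|BC| = (0.0191,0.9998); ey = (-0.9998,0.0191)
P = B + 1.04·ex + -1.23·ey = (1.3194,-2.9830)

1.32 -2.98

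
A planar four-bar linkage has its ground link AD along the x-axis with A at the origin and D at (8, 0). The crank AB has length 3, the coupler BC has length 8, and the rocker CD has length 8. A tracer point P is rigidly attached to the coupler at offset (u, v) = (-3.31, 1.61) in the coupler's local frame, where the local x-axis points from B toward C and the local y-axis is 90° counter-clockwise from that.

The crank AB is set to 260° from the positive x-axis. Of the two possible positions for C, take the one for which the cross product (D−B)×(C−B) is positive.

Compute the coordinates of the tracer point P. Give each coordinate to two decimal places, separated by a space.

-2.94 -5.73

A=(0,0), D=(8.00,0)
B = A + 3.00·(cos260°, sin260°) = (-0.5209, -2.9544)
|BD| = 9.0186
circle(B,8.00) ∩ circle(D,8.00): a=4.5093, h=6.6080
  candidates: C₊=(1.5748,4.7662) cross=59.595; C₋=(5.9043,-7.7206) cross=-59.595
  mode + wants cross > 0 → take C=(1.5748,4.7662) (cross=59.595)
ex = (C−B)/|BC| = (0.2620,0.9651); ey = (-0.9651,0.2620)
P = B + -3.31·ex + 1.61·ey = (-2.9418,-5.7271)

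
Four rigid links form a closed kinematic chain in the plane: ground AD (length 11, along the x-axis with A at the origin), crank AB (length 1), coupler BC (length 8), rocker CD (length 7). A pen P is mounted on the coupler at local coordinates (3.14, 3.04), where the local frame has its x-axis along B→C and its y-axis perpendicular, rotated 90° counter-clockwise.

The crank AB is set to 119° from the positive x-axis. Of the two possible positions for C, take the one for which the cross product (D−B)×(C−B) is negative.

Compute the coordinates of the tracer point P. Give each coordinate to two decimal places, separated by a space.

A=(0,0), D=(11.00,0)
B = A + 1.00·(cos119°, sin119°) = (-0.4848, 0.8746)
|BD| = 11.5181
circle(B,8.00) ∩ circle(D,7.00): a=6.4102, h=4.7864
  candidates: C₊=(6.2703,5.1604) cross=55.130; C₋=(5.5434,-4.3847) cross=-55.130
  mode - wants cross < 0 → take C=(5.5434,-4.3847) (cross=-55.130)
ex = (C−B)/|BC| = (0.7535,-0.6574); ey = (0.6574,0.7535)
P = B + 3.14·ex + 3.04·ey = (3.8798,1.1011)

3.88 1.10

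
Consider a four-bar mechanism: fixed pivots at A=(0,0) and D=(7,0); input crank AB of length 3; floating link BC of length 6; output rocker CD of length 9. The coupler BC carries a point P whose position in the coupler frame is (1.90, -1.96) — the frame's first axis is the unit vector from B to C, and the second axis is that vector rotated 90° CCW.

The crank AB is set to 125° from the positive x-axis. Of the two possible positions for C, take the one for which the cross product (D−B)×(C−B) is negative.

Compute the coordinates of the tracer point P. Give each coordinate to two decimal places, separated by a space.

-3.54 0.42

A=(0,0), D=(7.00,0)
B = A + 3.00·(cos125°, sin125°) = (-1.7207, 2.4575)
|BD| = 9.0604
circle(B,6.00) ∩ circle(D,9.00): a=2.0468, h=5.6401
  candidates: C₊=(1.7791,7.3309) cross=51.101; C₋=(-1.2804,-3.5264) cross=-51.101
  mode - wants cross < 0 → take C=(-1.2804,-3.5264) (cross=-51.101)
ex = (C−B)/|BC| = (0.0734,-0.9973); ey = (0.9973,0.0734)
P = B + 1.90·ex + -1.96·ey = (-3.5360,0.4187)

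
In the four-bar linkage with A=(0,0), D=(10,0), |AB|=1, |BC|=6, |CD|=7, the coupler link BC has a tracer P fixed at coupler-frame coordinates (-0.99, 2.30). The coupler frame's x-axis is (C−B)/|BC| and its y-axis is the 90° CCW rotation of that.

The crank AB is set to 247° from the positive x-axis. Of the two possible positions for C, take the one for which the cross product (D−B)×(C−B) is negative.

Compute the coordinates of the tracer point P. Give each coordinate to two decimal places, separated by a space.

A=(0,0), D=(10.00,0)
B = A + 1.00·(cos247°, sin247°) = (-0.3907, -0.9205)
|BD| = 10.4314
circle(B,6.00) ∩ circle(D,7.00): a=4.5926, h=3.8611
  candidates: C₊=(3.8432,3.3308) cross=40.277; C₋=(4.5247,-4.3613) cross=-40.277
  mode - wants cross < 0 → take C=(4.5247,-4.3613) (cross=-40.277)
ex = (C−B)/|BC| = (0.8192,-0.5735); ey = (0.5735,0.8192)
P = B + -0.99·ex + 2.30·ey = (0.1172,1.5315)

0.12 1.53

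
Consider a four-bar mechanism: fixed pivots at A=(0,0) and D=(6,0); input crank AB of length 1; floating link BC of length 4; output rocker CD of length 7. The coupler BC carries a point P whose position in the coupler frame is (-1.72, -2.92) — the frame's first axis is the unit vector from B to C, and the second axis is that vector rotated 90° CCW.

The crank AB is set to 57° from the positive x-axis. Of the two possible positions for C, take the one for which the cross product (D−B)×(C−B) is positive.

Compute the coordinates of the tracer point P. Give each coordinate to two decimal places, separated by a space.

A=(0,0), D=(6.00,0)
B = A + 1.00·(cos57°, sin57°) = (0.5446, 0.8387)
|BD| = 5.5195
circle(B,4.00) ∩ circle(D,7.00): a=-0.2297, h=3.9934
  candidates: C₊=(0.9244,4.8206) cross=22.041; C₋=(-0.2892,-3.0735) cross=-22.041
  mode + wants cross > 0 → take C=(0.9244,4.8206) (cross=22.041)
ex = (C−B)/|BC| = (0.0949,0.9955); ey = (-0.9955,0.0949)
P = B + -1.72·ex + -2.92·ey = (3.2882,-1.1508)

3.29 -1.15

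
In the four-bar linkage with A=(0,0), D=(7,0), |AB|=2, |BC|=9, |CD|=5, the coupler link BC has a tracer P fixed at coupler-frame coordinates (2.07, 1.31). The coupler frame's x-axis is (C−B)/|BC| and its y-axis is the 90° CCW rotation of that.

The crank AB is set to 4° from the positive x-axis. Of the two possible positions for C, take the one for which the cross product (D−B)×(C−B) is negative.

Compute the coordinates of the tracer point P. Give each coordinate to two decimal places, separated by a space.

4.44 0.35

A=(0,0), D=(7.00,0)
B = A + 2.00·(cos4°, sin4°) = (1.9951, 0.1395)
|BD| = 5.0068
circle(B,9.00) ∩ circle(D,5.00): a=8.0958, h=3.9317
  candidates: C₊=(10.1973,3.8441) cross=19.685; C₋=(9.9782,-4.0162) cross=-19.685
  mode - wants cross < 0 → take C=(9.9782,-4.0162) (cross=-19.685)
ex = (C−B)/|BC| = (0.8870,-0.4618); ey = (0.4618,0.8870)
P = B + 2.07·ex + 1.31·ey = (4.4361,0.3457)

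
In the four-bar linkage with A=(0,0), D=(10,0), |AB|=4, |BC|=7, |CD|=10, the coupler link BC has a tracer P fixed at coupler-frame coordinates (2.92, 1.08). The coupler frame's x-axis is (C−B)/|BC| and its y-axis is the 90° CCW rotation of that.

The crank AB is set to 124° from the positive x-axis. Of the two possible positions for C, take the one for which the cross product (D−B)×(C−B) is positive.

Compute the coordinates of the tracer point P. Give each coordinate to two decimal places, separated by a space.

-0.54 5.93

A=(0,0), D=(10.00,0)
B = A + 4.00·(cos124°, sin124°) = (-2.2368, 3.3162)
|BD| = 12.6781
circle(B,7.00) ∩ circle(D,10.00): a=4.3277, h=5.5019
  candidates: C₊=(3.3794,7.4945) cross=69.754; C₋=(0.5012,-3.1262) cross=-69.754
  mode + wants cross > 0 → take C=(3.3794,7.4945) (cross=69.754)
ex = (C−B)/|BC| = (0.8023,0.5969); ey = (-0.5969,0.8023)
P = B + 2.92·ex + 1.08·ey = (-0.5387,5.9256)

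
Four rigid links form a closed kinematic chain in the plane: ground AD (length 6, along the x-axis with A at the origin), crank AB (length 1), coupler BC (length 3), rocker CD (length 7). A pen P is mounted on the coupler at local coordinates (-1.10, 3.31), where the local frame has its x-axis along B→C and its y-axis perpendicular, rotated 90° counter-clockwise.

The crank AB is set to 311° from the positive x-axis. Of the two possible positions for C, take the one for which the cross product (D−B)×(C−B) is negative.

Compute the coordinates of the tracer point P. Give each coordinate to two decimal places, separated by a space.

4.12 -0.34

A=(0,0), D=(6.00,0)
B = A + 1.00·(cos311°, sin311°) = (0.6561, -0.7547)
|BD| = 5.3970
circle(B,3.00) ∩ circle(D,7.00): a=-1.0073, h=2.8258
  candidates: C₊=(-0.7365,1.9025) cross=15.251; C₋=(0.0538,-3.6936) cross=-15.251
  mode - wants cross < 0 → take C=(0.0538,-3.6936) (cross=-15.251)
ex = (C−B)/|BC| = (-0.2007,-0.9796); ey = (0.9796,-0.2007)
P = B + -1.10·ex + 3.31·ey = (4.1195,-0.3416)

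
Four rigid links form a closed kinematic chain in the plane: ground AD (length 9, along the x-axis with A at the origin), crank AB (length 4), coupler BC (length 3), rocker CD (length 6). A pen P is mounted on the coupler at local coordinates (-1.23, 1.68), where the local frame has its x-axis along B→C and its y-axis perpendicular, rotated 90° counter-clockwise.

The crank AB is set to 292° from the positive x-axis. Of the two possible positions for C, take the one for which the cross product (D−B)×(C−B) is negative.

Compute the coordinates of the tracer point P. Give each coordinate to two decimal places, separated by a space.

A=(0,0), D=(9.00,0)
B = A + 4.00·(cos292°, sin292°) = (1.4984, -3.7087)
|BD| = 8.3683
circle(B,3.00) ∩ circle(D,6.00): a=2.5709, h=1.5461
  candidates: C₊=(3.1179,-1.1834) cross=12.938; C₋=(4.4883,-3.9553) cross=-12.938
  mode - wants cross < 0 → take C=(4.4883,-3.9553) (cross=-12.938)
ex = (C−B)/|BC| = (0.9966,-0.0822); ey = (0.0822,0.9966)
P = B + -1.23·ex + 1.68·ey = (0.4107,-1.9333)

0.41 -1.93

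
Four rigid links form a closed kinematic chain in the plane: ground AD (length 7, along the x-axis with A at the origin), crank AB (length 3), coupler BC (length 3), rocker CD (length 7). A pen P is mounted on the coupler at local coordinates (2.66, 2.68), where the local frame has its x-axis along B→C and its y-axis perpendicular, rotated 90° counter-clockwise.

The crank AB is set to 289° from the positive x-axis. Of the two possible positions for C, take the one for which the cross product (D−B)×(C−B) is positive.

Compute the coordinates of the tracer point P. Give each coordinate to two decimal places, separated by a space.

A=(0,0), D=(7.00,0)
B = A + 3.00·(cos289°, sin289°) = (0.9767, -2.8366)
|BD| = 6.6578
circle(B,3.00) ∩ circle(D,7.00): a=0.3249, h=2.9824
  candidates: C₊=(0.0000,-0.0000) cross=19.856; C₋=(2.5413,-5.3963) cross=-19.856
  mode + wants cross > 0 → take C=(0.0000,-0.0000) (cross=19.856)
ex = (C−B)/|BC| = (-0.3256,0.9455); ey = (-0.9455,-0.3256)
P = B + 2.66·ex + 2.68·ey = (-2.4233,-1.1940)

-2.42 -1.19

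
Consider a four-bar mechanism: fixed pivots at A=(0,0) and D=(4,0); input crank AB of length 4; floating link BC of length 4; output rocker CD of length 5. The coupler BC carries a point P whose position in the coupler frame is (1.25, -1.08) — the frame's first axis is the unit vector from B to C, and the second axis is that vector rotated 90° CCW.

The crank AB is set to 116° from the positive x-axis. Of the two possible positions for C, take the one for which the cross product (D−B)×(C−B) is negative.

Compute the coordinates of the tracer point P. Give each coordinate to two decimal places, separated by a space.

-2.57 2.16

A=(0,0), D=(4.00,0)
B = A + 4.00·(cos116°, sin116°) = (-1.7535, 3.5952)
|BD| = 6.7844
circle(B,4.00) ∩ circle(D,5.00): a=2.7289, h=2.9246
  candidates: C₊=(2.1105,4.6292) cross=19.841; C₋=(-0.9890,-0.3311) cross=-19.841
  mode - wants cross < 0 → take C=(-0.9890,-0.3311) (cross=-19.841)
ex = (C−B)/|BC| = (0.1911,-0.9816); ey = (0.9816,0.1911)
P = B + 1.25·ex + -1.08·ey = (-2.5747,2.1618)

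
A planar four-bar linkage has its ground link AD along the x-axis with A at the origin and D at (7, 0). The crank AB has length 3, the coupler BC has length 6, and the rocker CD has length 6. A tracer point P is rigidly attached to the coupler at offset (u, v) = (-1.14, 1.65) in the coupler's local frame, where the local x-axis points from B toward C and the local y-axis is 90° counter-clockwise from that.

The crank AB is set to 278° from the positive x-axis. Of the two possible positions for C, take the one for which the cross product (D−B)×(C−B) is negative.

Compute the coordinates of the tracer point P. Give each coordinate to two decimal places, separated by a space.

0.21 -0.98

A=(0,0), D=(7.00,0)
B = A + 3.00·(cos278°, sin278°) = (0.4175, -2.9708)
|BD| = 7.2218
circle(B,6.00) ∩ circle(D,6.00): a=3.6109, h=4.7918
  candidates: C₊=(1.7376,2.8822) cross=34.606; C₋=(5.6799,-5.8530) cross=-34.606
  mode - wants cross < 0 → take C=(5.6799,-5.8530) (cross=-34.606)
ex = (C−B)/|BC| = (0.8771,-0.4804); ey = (0.4804,0.8771)
P = B + -1.14·ex + 1.65·ey = (0.2103,-0.9760)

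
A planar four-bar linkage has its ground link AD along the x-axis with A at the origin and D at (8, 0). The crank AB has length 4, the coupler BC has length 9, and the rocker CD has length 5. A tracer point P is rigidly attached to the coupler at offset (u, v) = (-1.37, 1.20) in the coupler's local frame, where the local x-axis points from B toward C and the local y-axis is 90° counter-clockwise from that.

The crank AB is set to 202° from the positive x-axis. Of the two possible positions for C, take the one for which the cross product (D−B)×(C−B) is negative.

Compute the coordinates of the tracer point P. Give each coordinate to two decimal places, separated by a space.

-4.70 0.03

A=(0,0), D=(8.00,0)
B = A + 4.00·(cos202°, sin202°) = (-3.7087, -1.4984)
|BD| = 11.8042
circle(B,9.00) ∩ circle(D,5.00): a=8.2741, h=3.5410
  candidates: C₊=(4.0490,3.0642) cross=41.799; C₋=(4.9480,-3.9604) cross=-41.799
  mode - wants cross < 0 → take C=(4.9480,-3.9604) (cross=-41.799)
ex = (C−B)/|BC| = (0.9619,-0.2736); ey = (0.2736,0.9619)
P = B + -1.37·ex + 1.20·ey = (-4.6982,0.0306)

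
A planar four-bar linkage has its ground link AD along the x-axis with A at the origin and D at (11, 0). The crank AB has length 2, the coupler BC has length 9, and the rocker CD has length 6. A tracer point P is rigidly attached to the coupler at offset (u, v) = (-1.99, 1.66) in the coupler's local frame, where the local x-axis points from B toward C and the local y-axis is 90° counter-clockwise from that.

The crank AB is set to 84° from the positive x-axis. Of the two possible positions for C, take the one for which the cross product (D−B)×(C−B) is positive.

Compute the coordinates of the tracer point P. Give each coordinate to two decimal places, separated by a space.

-2.27 2.75

A=(0,0), D=(11.00,0)
B = A + 2.00·(cos84°, sin84°) = (0.2091, 1.9890)
|BD| = 10.9727
circle(B,9.00) ∩ circle(D,6.00): a=7.5369, h=4.9189
  candidates: C₊=(8.5127,5.4602) cross=53.973; C₋=(6.7294,-4.2145) cross=-53.973
  mode + wants cross > 0 → take C=(8.5127,5.4602) (cross=53.973)
ex = (C−B)/|BC| = (0.9226,0.3857); ey = (-0.3857,0.9226)
P = B + -1.99·ex + 1.66·ey = (-2.2672,2.7531)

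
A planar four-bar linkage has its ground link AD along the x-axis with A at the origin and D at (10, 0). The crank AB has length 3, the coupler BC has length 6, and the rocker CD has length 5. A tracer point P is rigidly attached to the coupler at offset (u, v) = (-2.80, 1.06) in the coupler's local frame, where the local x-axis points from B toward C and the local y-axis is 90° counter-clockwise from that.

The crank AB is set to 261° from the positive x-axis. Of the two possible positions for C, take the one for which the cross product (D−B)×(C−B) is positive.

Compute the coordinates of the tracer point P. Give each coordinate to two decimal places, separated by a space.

A=(0,0), D=(10.00,0)
B = A + 3.00·(cos261°, sin261°) = (-0.4693, -2.9631)
|BD| = 10.8805
circle(B,6.00) ∩ circle(D,5.00): a=5.9458, h=0.8050
  candidates: C₊=(5.0325,-0.5693) cross=8.758; C₋=(5.4709,-2.1184) cross=-8.758
  mode + wants cross > 0 → take C=(5.0325,-0.5693) (cross=8.758)
ex = (C−B)/|BC| = (0.9170,0.3990); ey = (-0.3990,0.9170)
P = B + -2.80·ex + 1.06·ey = (-3.4597,-3.1081)

-3.46 -3.11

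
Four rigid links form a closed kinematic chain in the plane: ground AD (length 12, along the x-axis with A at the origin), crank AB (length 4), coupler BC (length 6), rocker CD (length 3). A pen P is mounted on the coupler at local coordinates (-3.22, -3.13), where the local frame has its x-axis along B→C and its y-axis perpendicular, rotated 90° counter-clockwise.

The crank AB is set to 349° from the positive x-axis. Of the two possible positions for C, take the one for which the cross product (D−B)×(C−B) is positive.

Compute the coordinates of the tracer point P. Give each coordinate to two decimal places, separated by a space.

A=(0,0), D=(12.00,0)
B = A + 4.00·(cos349°, sin349°) = (3.9265, -0.7632)
|BD| = 8.1095
circle(B,6.00) ∩ circle(D,3.00): a=5.7195, h=1.8132
  candidates: C₊=(9.4499,1.5802) cross=14.704; C₋=(9.7912,-2.0301) cross=-14.704
  mode + wants cross > 0 → take C=(9.4499,1.5802) (cross=14.704)
ex = (C−B)/|BC| = (0.9206,0.3906); ey = (-0.3906,0.9206)
P = B + -3.22·ex + -3.13·ey = (2.1848,-4.9023)

2.18 -4.90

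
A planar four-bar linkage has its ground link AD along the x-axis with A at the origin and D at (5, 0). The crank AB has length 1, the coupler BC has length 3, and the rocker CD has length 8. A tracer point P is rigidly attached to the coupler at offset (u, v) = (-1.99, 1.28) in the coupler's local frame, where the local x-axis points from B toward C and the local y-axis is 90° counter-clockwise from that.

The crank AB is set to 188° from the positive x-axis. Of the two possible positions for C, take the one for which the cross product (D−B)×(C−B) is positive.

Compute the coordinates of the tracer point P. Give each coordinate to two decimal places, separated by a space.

A=(0,0), D=(5.00,0)
B = A + 1.00·(cos188°, sin188°) = (-0.9903, -0.1392)
|BD| = 5.9919
circle(B,3.00) ∩ circle(D,8.00): a=-1.5936, h=2.5417
  candidates: C₊=(-2.6425,2.3649) cross=15.230; C₋=(-2.5244,-2.7172) cross=-15.230
  mode + wants cross > 0 → take C=(-2.6425,2.3649) (cross=15.230)
ex = (C−B)/|BC| = (-0.5507,0.8347); ey = (-0.8347,-0.5507)
P = B + -1.99·ex + 1.28·ey = (-0.9627,-2.5051)

-0.96 -2.51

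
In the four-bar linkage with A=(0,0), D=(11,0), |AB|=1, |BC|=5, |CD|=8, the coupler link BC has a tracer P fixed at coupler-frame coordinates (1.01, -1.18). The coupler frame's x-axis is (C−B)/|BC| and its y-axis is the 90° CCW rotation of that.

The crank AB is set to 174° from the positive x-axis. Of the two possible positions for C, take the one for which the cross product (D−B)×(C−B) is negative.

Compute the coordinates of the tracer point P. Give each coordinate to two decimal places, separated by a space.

A=(0,0), D=(11.00,0)
B = A + 1.00·(cos174°, sin174°) = (-0.9945, 0.1045)
|BD| = 11.9950
circle(B,5.00) ∩ circle(D,8.00): a=4.3718, h=2.4264
  candidates: C₊=(3.3983,2.4927) cross=29.104; C₋=(3.3560,-2.3599) cross=-29.104
  mode - wants cross < 0 → take C=(3.3560,-2.3599) (cross=-29.104)
ex = (C−B)/|BC| = (0.8701,-0.4929); ey = (0.4929,0.8701)
P = B + 1.01·ex + -1.18·ey = (-0.6973,-1.4200)

-0.70 -1.42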